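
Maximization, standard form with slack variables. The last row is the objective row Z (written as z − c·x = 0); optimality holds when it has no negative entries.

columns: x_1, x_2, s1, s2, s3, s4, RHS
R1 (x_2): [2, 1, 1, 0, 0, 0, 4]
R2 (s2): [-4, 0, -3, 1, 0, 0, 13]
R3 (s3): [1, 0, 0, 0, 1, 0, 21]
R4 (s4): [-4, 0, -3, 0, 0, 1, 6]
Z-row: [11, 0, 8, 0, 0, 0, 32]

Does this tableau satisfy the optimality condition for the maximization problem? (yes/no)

Every Z-row coefficient is ≥ 0, so the tableau is optimal.

yes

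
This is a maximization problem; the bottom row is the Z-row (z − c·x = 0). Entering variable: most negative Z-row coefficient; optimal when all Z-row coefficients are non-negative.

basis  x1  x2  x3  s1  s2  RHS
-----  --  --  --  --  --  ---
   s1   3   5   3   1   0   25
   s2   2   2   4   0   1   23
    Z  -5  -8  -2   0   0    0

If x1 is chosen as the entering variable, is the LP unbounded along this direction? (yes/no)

Column x1 has positive entries in row(s) 1, 2, so the ratio test bounds it — not unbounded.

no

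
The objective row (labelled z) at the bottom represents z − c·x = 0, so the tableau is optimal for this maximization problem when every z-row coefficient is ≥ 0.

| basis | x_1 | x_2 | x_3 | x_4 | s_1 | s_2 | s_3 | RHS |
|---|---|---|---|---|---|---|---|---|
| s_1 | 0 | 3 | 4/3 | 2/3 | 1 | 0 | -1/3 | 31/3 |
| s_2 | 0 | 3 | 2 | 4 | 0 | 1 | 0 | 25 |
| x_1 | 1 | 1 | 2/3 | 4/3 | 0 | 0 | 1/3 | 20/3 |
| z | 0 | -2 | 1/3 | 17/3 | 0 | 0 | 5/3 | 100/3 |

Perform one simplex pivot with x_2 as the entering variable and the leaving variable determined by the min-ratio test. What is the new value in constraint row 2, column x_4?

10/3

Ratio test on column x_2 — row 1: (31/3)/3 = 31/9; row 2: 25/3 = 25/3; row 3: (20/3)/1 = 20/3. Minimum is 31/9 at row 1 (s_1 leaves); pivot element 3.
Divide row 1 by 3; eliminate column x_2 from the other rows.
Row 2 update in column x_4: 4 − 3·(2/9) = 10/3.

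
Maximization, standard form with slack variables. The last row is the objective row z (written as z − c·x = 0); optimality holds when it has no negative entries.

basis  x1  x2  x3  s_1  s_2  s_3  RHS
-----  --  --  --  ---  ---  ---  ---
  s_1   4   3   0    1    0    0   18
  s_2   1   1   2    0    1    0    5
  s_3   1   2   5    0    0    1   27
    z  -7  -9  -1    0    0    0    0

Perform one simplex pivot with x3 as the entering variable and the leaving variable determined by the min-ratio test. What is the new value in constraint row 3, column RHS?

29/2

Ratio test on column x3 — row 1: entry 0 ≤ 0; row 2: 5/2 = 5/2; row 3: 27/5 = 27/5. Minimum is 5/2 at row 2 (s_2 leaves); pivot element 2.
Divide row 2 by 2; eliminate column x3 from the other rows.
Row 3 update in column RHS: 27 − 5·(5/2) = 29/2.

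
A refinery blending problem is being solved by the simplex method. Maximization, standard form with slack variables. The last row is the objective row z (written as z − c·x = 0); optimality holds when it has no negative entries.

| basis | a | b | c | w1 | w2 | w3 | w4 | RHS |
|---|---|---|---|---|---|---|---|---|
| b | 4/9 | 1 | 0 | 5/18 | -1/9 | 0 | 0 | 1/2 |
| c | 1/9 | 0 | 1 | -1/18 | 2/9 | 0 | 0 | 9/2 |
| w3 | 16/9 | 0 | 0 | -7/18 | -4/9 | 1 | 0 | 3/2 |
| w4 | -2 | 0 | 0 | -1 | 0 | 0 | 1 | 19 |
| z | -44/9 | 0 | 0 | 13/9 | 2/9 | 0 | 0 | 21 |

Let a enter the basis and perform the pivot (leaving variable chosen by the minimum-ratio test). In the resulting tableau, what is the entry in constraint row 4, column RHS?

331/16

Ratio test on column a — row 1: (1/2)/(4/9) = 9/8; row 2: (9/2)/(1/9) = 81/2; row 3: (3/2)/(16/9) = 27/32; row 4: entry -2 ≤ 0. Minimum is 27/32 at row 3 (w3 leaves); pivot element 16/9.
Divide row 3 by 16/9; eliminate column a from the other rows.
Row 4 update in column RHS: 19 − (-2)·(27/32) = 331/16.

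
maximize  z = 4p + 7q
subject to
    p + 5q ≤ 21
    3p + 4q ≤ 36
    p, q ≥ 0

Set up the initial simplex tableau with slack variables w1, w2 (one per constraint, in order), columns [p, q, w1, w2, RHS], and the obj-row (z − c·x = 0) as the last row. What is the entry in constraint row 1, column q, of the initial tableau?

Constraint 1 has coefficient 5 on q.

5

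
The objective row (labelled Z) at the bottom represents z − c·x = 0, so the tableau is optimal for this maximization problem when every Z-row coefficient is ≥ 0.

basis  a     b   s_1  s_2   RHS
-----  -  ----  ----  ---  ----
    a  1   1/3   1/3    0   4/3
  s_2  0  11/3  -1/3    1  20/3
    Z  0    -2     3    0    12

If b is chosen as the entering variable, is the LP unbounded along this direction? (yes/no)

no

Column b has positive entries in row(s) 1, 2, so the ratio test bounds it — not unbounded.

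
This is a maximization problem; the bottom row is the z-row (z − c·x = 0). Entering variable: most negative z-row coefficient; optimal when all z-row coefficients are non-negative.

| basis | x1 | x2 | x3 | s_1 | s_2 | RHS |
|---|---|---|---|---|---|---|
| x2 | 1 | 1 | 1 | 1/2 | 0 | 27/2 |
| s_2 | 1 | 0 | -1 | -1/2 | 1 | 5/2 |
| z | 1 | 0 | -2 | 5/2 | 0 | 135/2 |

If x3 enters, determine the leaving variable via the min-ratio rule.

Column x3 entries and ratios — x2: (27/2)/1 = 27/2; s_2: -1 ≤ 0, skip.
Smallest ratio is 27/2 in the row of x2, so x2 leaves.

x2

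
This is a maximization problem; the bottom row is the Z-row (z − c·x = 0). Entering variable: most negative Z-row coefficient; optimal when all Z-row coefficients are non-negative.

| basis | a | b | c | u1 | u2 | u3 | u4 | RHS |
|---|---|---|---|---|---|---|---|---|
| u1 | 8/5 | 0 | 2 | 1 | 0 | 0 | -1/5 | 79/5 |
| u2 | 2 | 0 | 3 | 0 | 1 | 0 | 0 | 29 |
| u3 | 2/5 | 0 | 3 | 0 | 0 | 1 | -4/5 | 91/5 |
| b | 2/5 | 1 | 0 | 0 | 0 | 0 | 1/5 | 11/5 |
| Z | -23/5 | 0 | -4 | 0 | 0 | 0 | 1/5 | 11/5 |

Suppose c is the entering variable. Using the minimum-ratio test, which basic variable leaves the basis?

u3

Column c entries and ratios — u1: (79/5)/2 = 79/10; u2: 29/3 = 29/3; u3: (91/5)/3 = 91/15; b: 0 ≤ 0, skip.
Smallest ratio is 91/15 in the row of u3, so u3 leaves.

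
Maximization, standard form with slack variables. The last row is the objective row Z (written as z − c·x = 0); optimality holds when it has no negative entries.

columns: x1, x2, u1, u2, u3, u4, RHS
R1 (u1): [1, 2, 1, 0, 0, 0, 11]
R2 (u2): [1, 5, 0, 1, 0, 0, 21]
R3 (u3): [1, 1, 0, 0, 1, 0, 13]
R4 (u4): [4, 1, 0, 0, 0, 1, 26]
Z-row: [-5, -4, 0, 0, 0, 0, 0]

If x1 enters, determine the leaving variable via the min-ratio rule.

Column x1 entries and ratios — u1: 11/1 = 11; u2: 21/1 = 21; u3: 13/1 = 13; u4: 26/4 = 13/2.
Smallest ratio is 13/2 in the row of u4, so u4 leaves.

u4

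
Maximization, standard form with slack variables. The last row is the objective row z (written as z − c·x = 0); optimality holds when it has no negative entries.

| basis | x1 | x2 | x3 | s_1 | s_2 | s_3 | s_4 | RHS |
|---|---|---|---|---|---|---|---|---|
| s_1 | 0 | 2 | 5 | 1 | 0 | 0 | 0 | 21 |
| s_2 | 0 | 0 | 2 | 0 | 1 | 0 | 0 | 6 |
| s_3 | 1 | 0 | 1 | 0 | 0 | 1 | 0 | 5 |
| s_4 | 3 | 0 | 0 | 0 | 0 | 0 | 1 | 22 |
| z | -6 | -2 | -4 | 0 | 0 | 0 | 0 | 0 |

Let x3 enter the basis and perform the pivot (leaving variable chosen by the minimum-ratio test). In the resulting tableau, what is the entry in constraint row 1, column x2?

Ratio test on column x3 — row 1: 21/5 = 21/5; row 2: 6/2 = 3; row 3: 5/1 = 5; row 4: entry 0 ≤ 0. Minimum is 3 at row 2 (s_2 leaves); pivot element 2.
Divide row 2 by 2; eliminate column x3 from the other rows.
Row 1 update in column x2: 2 − 5·0 = 2.

2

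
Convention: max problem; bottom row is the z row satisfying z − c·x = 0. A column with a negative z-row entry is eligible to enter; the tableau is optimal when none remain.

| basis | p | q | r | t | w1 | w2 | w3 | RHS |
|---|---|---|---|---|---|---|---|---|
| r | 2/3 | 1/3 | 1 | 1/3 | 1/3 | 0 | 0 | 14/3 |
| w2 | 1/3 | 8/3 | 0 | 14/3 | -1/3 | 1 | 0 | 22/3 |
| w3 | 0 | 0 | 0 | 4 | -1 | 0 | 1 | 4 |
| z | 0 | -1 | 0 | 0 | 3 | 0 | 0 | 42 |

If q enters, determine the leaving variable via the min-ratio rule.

Column q entries and ratios — r: (14/3)/(1/3) = 14; w2: (22/3)/(8/3) = 11/4; w3: 0 ≤ 0, skip.
Smallest ratio is 11/4 in the row of w2, so w2 leaves.

w2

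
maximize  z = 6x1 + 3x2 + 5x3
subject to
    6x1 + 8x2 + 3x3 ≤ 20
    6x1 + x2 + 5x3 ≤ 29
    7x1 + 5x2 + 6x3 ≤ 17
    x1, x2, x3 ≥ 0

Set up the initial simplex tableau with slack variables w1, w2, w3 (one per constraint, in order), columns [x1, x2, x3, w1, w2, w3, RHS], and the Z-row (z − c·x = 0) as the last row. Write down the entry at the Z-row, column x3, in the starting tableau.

-5

The Z-row carries the negated objective coefficients: the x3 entry is -5.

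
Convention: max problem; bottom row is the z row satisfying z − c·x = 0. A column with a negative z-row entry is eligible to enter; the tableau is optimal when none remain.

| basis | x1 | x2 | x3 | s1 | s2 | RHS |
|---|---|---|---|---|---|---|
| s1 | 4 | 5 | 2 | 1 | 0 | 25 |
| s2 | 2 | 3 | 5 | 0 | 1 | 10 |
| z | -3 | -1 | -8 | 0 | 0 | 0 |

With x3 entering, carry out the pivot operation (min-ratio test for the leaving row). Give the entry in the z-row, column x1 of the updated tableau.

1/5

Ratio test on column x3 — row 1: 25/2 = 25/2; row 2: 10/5 = 2. Minimum is 2 at row 2 (s2 leaves); pivot element 5.
Divide row 2 by 5; eliminate column x3 from the other rows.
z-row update in column x1: -3 − (-8)·(2/5) = 1/5.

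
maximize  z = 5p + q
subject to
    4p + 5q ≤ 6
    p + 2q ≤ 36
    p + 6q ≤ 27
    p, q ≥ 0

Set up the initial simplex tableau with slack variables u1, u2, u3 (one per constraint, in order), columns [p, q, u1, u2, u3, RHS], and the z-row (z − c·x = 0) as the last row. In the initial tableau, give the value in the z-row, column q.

The z-row carries the negated objective coefficients: the q entry is -1.

-1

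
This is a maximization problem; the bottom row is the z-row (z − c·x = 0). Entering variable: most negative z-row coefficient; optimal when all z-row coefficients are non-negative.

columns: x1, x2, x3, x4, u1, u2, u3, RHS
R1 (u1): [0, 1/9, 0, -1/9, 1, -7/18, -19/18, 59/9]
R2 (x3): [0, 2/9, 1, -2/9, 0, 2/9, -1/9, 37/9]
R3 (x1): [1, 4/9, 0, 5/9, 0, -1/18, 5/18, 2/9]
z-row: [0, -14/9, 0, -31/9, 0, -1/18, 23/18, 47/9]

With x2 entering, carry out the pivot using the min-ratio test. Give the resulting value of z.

Ratio test on column x2 — row 1: (59/9)/(1/9) = 59; row 2: (37/9)/(2/9) = 37/2; row 3: (2/9)/(4/9) = 1/2. Minimum is 1/2 at row 3 (x1 leaves); pivot element 4/9.
Pivot on row 3; the z-row RHS becomes 47/9 − (-14/9)·(1/2) = 6.

6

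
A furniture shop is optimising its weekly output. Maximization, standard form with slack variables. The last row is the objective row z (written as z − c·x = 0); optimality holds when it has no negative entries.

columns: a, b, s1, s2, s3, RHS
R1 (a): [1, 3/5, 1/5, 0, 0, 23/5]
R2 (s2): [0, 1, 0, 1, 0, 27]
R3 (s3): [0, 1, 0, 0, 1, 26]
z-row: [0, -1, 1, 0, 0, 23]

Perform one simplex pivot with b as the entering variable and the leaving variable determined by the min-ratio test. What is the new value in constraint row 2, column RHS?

Ratio test on column b — row 1: (23/5)/(3/5) = 23/3; row 2: 27/1 = 27; row 3: 26/1 = 26. Minimum is 23/3 at row 1 (a leaves); pivot element 3/5.
Divide row 1 by 3/5; eliminate column b from the other rows.
Row 2 update in column RHS: 27 − 1·(23/3) = 58/3.

58/3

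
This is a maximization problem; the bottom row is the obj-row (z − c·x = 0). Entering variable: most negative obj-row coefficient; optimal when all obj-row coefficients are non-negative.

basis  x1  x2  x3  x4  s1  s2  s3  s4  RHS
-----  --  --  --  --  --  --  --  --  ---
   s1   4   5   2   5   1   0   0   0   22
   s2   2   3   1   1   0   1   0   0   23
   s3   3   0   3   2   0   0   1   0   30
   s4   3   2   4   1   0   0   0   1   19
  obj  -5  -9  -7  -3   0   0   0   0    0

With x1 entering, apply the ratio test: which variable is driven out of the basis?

Column x1 entries and ratios — s1: 22/4 = 11/2; s2: 23/2 = 23/2; s3: 30/3 = 10; s4: 19/3 = 19/3.
Smallest ratio is 11/2 in the row of s1, so s1 leaves.

s1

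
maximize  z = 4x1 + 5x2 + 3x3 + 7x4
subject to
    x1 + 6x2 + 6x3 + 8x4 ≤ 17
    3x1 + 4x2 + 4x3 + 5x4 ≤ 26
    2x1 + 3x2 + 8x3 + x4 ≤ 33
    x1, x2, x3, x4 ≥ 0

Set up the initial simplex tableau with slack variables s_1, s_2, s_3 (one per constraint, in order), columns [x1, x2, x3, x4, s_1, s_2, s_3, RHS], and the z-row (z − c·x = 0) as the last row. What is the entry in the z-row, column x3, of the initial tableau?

-3

The z-row carries the negated objective coefficients: the x3 entry is -3.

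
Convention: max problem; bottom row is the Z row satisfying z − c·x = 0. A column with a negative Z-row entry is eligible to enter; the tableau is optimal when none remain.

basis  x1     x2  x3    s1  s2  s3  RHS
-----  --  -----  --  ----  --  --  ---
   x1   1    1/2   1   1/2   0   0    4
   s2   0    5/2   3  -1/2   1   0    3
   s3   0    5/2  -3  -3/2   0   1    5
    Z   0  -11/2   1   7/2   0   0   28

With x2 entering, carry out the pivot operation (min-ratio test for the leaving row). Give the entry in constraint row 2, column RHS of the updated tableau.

Ratio test on column x2 — row 1: 4/(1/2) = 8; row 2: 3/(5/2) = 6/5; row 3: 5/(5/2) = 2. Minimum is 6/5 at row 2 (s2 leaves); pivot element 5/2.
Divide row 2 by 5/2; eliminate column x2 from the other rows.
In the new row 2, the RHS entry is the old entry divided by the pivot: 3/(5/2) = 6/5.

6/5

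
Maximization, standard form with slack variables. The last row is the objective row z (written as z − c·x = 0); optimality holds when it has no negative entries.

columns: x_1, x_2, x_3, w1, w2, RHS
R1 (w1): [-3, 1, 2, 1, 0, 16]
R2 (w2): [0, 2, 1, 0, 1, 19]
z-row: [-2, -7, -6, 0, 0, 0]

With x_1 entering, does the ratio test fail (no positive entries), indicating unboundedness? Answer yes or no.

yes

Every constraint-row entry in column x_1 is ≤ 0, so increasing x_1 is unbounded.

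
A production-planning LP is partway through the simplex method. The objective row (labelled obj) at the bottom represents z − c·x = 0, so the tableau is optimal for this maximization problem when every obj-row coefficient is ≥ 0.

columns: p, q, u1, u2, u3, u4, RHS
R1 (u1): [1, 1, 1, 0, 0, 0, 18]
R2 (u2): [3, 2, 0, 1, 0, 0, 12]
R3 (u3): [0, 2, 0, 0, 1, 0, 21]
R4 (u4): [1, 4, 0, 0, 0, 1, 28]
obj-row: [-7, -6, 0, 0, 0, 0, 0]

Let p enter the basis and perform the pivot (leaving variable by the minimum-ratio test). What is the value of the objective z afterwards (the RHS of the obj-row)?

Ratio test on column p — row 1: 18/1 = 18; row 2: 12/3 = 4; row 3: entry 0 ≤ 0; row 4: 28/1 = 28. Minimum is 4 at row 2 (u2 leaves); pivot element 3.
Pivot on row 2; the obj-row RHS becomes 0 − (-7)·4 = 28.

28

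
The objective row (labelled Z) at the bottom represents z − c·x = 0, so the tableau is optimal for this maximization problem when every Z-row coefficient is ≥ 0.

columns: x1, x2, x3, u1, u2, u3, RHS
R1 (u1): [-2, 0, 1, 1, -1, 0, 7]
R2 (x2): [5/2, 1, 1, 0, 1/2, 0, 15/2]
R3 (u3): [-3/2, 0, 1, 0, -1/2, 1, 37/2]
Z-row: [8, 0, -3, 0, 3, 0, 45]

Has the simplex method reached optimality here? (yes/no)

no

The Z-row has a negative entry -3 in column x3, so it is not optimal.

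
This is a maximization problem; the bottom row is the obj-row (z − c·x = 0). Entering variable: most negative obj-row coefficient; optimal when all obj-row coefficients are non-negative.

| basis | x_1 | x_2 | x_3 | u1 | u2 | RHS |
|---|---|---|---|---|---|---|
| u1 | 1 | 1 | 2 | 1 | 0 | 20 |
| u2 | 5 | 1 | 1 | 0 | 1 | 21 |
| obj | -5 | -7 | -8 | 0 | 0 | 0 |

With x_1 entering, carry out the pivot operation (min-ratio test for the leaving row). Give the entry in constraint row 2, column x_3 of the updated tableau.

Ratio test on column x_1 — row 1: 20/1 = 20; row 2: 21/5 = 21/5. Minimum is 21/5 at row 2 (u2 leaves); pivot element 5.
Divide row 2 by 5; eliminate column x_1 from the other rows.
In the new row 2, the x_3 entry is the old entry divided by the pivot: 1/5 = 1/5.

1/5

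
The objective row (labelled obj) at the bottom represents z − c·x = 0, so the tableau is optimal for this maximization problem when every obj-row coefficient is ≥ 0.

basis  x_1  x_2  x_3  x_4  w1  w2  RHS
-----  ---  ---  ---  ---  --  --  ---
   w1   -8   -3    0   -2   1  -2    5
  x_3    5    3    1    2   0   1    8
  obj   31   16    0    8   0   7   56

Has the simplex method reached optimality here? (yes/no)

Every obj-row coefficient is ≥ 0, so the tableau is optimal.

yes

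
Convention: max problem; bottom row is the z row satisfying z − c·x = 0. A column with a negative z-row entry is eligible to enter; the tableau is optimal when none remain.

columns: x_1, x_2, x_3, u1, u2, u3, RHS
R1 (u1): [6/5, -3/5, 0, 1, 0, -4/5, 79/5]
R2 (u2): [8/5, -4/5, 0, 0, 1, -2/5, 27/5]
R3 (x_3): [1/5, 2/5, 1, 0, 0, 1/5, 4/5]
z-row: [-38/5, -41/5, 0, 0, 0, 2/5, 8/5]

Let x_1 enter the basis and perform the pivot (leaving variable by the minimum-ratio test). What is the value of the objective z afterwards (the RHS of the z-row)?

109/4

Ratio test on column x_1 — row 1: (79/5)/(6/5) = 79/6; row 2: (27/5)/(8/5) = 27/8; row 3: (4/5)/(1/5) = 4. Minimum is 27/8 at row 2 (u2 leaves); pivot element 8/5.
Pivot on row 2; the z-row RHS becomes 8/5 − (-38/5)·(27/8) = 109/4.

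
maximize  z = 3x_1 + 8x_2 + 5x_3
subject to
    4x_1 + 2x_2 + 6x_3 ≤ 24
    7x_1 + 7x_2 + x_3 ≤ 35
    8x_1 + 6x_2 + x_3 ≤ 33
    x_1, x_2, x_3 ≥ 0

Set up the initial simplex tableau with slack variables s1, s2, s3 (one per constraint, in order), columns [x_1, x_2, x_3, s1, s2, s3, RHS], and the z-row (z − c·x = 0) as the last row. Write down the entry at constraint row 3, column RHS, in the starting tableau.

33

The RHS of constraint 3 is b_3 = 33.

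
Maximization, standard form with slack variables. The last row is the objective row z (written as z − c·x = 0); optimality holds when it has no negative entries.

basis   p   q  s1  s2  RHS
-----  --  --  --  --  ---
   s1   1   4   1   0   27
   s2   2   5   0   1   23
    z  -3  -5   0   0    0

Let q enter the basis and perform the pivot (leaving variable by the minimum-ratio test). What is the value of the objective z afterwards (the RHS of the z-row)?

Ratio test on column q — row 1: 27/4 = 27/4; row 2: 23/5 = 23/5. Minimum is 23/5 at row 2 (s2 leaves); pivot element 5.
Pivot on row 2; the z-row RHS becomes 0 − (-5)·(23/5) = 23.

23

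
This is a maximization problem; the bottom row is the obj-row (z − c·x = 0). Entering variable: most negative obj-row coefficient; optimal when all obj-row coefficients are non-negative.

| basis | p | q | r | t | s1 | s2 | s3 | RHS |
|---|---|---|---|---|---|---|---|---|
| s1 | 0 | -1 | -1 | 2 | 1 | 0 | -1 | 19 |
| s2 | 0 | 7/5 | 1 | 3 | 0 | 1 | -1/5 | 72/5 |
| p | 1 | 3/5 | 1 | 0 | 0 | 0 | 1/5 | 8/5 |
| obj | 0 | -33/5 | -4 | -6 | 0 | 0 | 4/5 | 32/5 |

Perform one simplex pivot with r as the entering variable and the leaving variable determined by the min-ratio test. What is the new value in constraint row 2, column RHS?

Ratio test on column r — row 1: entry -1 ≤ 0; row 2: (72/5)/1 = 72/5; row 3: (8/5)/1 = 8/5. Minimum is 8/5 at row 3 (p leaves); pivot element 1.
Divide row 3 by 1; eliminate column r from the other rows.
Row 2 update in column RHS: 72/5 − 1·(8/5) = 64/5.

64/5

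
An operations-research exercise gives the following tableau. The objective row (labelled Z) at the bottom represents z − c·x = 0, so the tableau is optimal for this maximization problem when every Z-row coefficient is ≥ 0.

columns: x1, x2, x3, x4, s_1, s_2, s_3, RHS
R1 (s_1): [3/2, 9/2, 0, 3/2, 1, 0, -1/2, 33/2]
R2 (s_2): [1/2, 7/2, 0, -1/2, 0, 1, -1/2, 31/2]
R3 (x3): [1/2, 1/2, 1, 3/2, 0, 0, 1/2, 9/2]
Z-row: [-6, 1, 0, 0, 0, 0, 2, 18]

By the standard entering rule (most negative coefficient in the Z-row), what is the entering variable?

x1

Negative Z-row entries: x1: -6.
The most negative is -6 in column x1, so x1 enters.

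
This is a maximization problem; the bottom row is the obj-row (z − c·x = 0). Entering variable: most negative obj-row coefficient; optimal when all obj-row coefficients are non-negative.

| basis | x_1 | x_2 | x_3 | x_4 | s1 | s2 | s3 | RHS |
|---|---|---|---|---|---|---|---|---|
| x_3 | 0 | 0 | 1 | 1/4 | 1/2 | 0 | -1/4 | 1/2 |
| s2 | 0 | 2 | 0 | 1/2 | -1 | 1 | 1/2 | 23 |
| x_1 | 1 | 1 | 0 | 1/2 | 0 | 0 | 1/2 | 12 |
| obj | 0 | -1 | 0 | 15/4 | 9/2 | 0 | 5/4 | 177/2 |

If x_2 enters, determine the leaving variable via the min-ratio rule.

s2

Column x_2 entries and ratios — x_3: 0 ≤ 0, skip; s2: 23/2 = 23/2; x_1: 12/1 = 12.
Smallest ratio is 23/2 in the row of s2, so s2 leaves.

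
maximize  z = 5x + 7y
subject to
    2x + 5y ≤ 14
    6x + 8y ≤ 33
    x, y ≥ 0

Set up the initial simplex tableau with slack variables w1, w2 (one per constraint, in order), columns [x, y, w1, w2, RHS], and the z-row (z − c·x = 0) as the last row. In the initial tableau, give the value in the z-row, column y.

-7

The z-row carries the negated objective coefficients: the y entry is -7.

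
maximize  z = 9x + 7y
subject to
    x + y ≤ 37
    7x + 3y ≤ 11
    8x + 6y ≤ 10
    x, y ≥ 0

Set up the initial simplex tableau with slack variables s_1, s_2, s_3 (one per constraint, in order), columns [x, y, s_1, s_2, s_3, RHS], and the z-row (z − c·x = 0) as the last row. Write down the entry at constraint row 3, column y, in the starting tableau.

Constraint 3 has coefficient 6 on y.

6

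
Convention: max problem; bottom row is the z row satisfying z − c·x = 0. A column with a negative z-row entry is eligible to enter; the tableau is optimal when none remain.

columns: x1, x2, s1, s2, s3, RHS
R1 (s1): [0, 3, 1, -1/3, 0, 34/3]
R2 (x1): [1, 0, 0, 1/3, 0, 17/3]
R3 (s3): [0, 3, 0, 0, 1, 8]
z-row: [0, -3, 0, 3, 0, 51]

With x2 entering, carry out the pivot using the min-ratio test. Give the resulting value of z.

Ratio test on column x2 — row 1: (34/3)/3 = 34/9; row 2: entry 0 ≤ 0; row 3: 8/3 = 8/3. Minimum is 8/3 at row 3 (s3 leaves); pivot element 3.
Pivot on row 3; the z-row RHS becomes 51 − (-3)·(8/3) = 59.

59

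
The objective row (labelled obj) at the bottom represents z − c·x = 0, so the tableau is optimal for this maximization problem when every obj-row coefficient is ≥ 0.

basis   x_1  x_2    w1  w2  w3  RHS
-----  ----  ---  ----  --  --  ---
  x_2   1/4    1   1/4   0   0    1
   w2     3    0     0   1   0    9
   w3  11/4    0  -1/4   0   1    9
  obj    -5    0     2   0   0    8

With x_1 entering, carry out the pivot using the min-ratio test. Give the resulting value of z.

23

Ratio test on column x_1 — row 1: 1/(1/4) = 4; row 2: 9/3 = 3; row 3: 9/(11/4) = 36/11. Minimum is 3 at row 2 (w2 leaves); pivot element 3.
Pivot on row 2; the obj-row RHS becomes 8 − (-5)·3 = 23.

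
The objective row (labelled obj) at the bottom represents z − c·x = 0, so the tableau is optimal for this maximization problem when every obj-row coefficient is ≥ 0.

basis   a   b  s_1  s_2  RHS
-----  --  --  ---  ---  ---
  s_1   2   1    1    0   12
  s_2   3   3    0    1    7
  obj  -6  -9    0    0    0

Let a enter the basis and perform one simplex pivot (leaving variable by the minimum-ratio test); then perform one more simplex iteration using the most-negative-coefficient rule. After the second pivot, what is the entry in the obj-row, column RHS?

Ratio test on column a — row 1: 12/2 = 6; row 2: 7/3 = 7/3. Minimum is 7/3 at row 2 (s_2 leaves); pivot element 3.
Divide row 2 by 3; eliminate column a from the other rows.
Second iteration: most negative obj-row entry is -3 in column b, so b enters.
Ratio test on column b — row 1: entry -1 ≤ 0; row 2: (7/3)/1 = 7/3. Minimum is 7/3 at row 2 (a leaves); pivot element 1.
Divide row 2 by 1; eliminate column b from the other rows.
After both pivots, the entry at the obj-row, column RHS is 21.

21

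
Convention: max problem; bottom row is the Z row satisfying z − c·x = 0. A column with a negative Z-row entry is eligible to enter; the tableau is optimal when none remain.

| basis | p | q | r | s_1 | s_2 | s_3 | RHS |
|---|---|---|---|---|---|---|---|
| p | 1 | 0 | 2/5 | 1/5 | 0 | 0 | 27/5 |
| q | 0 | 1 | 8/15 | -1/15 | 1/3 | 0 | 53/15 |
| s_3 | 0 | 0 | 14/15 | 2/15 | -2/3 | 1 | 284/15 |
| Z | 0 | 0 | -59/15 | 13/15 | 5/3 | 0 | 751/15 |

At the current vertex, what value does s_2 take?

s_2 is not in the basis, so in the current basic feasible solution s_2 = 0.

0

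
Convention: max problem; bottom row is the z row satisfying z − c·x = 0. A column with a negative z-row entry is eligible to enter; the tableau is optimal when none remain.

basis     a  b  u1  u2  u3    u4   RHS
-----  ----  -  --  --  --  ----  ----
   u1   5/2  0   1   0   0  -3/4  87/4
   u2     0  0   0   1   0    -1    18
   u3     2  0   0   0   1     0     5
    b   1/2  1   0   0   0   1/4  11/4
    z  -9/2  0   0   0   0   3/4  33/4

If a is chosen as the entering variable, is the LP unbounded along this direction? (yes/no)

no

Column a has positive entries in row(s) 1, 3, 4, so the ratio test bounds it — not unbounded.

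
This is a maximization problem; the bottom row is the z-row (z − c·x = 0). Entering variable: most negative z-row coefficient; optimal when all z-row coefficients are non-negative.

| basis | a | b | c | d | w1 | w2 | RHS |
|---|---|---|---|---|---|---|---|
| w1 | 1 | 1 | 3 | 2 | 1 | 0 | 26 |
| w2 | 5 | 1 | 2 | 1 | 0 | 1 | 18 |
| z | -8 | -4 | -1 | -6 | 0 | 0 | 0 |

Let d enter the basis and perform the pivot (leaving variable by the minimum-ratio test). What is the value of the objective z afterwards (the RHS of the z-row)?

78

Ratio test on column d — row 1: 26/2 = 13; row 2: 18/1 = 18. Minimum is 13 at row 1 (w1 leaves); pivot element 2.
Pivot on row 1; the z-row RHS becomes 0 − (-6)·13 = 78.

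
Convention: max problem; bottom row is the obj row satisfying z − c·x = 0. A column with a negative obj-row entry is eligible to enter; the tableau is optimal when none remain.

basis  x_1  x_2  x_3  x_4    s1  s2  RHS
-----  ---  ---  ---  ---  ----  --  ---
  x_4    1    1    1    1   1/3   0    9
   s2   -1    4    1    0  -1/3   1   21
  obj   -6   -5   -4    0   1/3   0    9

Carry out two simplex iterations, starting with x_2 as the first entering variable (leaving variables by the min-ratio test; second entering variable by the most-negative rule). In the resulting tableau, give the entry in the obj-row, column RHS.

57

Ratio test on column x_2 — row 1: 9/1 = 9; row 2: 21/4 = 21/4. Minimum is 21/4 at row 2 (s2 leaves); pivot element 4.
Divide row 2 by 4; eliminate column x_2 from the other rows.
Second iteration: most negative obj-row entry is -29/4 in column x_1, so x_1 enters.
Ratio test on column x_1 — row 1: (15/4)/(5/4) = 3; row 2: entry -1/4 ≤ 0. Minimum is 3 at row 1 (x_4 leaves); pivot element 5/4.
Divide row 1 by 5/4; eliminate column x_1 from the other rows.
After both pivots, the entry at the obj-row, column RHS is 57.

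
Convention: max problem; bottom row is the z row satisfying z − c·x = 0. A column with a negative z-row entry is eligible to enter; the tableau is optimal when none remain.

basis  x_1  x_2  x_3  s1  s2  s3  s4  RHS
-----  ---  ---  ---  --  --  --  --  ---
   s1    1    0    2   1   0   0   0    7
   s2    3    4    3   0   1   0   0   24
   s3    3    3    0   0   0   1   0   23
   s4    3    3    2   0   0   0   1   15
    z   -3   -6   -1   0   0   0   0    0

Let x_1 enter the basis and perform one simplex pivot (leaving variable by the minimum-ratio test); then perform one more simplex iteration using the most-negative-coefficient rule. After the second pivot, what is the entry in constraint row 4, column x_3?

Ratio test on column x_1 — row 1: 7/1 = 7; row 2: 24/3 = 8; row 3: 23/3 = 23/3; row 4: 15/3 = 5. Minimum is 5 at row 4 (s4 leaves); pivot element 3.
Divide row 4 by 3; eliminate column x_1 from the other rows.
Second iteration: most negative z-row entry is -3 in column x_2, so x_2 enters.
Ratio test on column x_2 — row 1: entry -1 ≤ 0; row 2: 9/1 = 9; row 3: entry 0 ≤ 0; row 4: 5/1 = 5. Minimum is 5 at row 4 (x_1 leaves); pivot element 1.
Divide row 4 by 1; eliminate column x_2 from the other rows.
After both pivots, the entry at constraint row 4, column x_3 is 2/3.

2/3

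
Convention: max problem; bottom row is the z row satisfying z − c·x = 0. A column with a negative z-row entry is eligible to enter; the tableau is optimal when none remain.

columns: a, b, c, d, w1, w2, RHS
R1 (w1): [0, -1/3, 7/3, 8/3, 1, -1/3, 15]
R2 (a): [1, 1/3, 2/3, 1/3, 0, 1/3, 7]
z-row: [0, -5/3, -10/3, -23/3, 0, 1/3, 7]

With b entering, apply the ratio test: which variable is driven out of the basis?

Column b entries and ratios — w1: -1/3 ≤ 0, skip; a: 7/(1/3) = 21.
Smallest ratio is 21 in the row of a, so a leaves.

a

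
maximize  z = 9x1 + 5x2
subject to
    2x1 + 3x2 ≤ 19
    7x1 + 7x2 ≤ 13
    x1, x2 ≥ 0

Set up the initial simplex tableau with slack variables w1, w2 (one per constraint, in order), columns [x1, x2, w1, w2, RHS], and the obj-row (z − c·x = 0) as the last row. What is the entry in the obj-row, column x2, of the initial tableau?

The obj-row carries the negated objective coefficients: the x2 entry is -5.

-5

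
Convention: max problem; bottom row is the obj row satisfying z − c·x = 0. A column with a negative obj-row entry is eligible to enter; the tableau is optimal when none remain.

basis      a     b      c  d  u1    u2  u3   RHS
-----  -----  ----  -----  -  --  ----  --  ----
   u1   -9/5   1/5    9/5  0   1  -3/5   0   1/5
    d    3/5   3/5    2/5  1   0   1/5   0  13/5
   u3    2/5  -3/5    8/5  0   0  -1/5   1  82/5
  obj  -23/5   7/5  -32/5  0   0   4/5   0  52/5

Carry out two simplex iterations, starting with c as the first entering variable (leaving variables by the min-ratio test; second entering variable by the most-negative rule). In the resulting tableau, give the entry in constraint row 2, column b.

Ratio test on column c — row 1: (1/5)/(9/5) = 1/9; row 2: (13/5)/(2/5) = 13/2; row 3: (82/5)/(8/5) = 41/4. Minimum is 1/9 at row 1 (u1 leaves); pivot element 9/5.
Divide row 1 by 9/5; eliminate column c from the other rows.
Second iteration: most negative obj-row entry is -11 in column a, so a enters.
Ratio test on column a — row 1: entry -1 ≤ 0; row 2: (23/9)/1 = 23/9; row 3: (146/9)/2 = 73/9. Minimum is 23/9 at row 2 (d leaves); pivot element 1.
Divide row 2 by 1; eliminate column a from the other rows.
After both pivots, the entry at constraint row 2, column b is 5/9.

5/9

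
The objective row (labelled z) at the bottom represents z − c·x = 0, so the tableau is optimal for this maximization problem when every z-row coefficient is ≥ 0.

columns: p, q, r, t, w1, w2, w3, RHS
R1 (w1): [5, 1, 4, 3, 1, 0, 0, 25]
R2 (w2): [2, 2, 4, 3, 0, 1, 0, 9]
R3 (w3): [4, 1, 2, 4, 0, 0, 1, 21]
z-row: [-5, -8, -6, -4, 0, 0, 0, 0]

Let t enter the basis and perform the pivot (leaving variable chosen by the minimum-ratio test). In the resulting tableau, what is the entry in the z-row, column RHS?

Ratio test on column t — row 1: 25/3 = 25/3; row 2: 9/3 = 3; row 3: 21/4 = 21/4. Minimum is 3 at row 2 (w2 leaves); pivot element 3.
Divide row 2 by 3; eliminate column t from the other rows.
z-row update in column RHS: 0 − (-4)·3 = 12.

12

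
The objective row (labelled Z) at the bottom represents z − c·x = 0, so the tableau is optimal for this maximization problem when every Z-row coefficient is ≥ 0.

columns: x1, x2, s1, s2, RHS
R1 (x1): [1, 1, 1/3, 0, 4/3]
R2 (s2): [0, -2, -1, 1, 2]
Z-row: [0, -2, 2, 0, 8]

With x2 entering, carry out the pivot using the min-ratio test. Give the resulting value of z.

Ratio test on column x2 — row 1: (4/3)/1 = 4/3; row 2: entry -2 ≤ 0. Minimum is 4/3 at row 1 (x1 leaves); pivot element 1.
Pivot on row 1; the Z-row RHS becomes 8 − (-2)·(4/3) = 32/3.

32/3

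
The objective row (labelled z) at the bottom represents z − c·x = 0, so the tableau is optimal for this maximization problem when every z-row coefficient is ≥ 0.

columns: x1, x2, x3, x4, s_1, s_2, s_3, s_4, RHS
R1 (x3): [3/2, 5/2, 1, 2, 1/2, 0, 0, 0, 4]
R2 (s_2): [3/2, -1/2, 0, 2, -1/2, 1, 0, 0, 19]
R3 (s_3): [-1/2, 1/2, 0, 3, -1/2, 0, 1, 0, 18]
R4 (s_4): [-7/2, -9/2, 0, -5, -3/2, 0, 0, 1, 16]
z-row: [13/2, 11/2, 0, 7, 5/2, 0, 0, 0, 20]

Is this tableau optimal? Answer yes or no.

yes

Every z-row coefficient is ≥ 0, so the tableau is optimal.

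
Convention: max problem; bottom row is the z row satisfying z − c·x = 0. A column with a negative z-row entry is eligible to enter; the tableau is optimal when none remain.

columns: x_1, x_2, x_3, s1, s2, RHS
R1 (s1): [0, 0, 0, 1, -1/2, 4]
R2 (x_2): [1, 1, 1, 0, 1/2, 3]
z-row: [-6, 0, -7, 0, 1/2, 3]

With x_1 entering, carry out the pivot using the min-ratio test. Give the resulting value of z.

Ratio test on column x_1 — row 1: entry 0 ≤ 0; row 2: 3/1 = 3. Minimum is 3 at row 2 (x_2 leaves); pivot element 1.
Pivot on row 2; the z-row RHS becomes 3 − (-6)·3 = 21.

21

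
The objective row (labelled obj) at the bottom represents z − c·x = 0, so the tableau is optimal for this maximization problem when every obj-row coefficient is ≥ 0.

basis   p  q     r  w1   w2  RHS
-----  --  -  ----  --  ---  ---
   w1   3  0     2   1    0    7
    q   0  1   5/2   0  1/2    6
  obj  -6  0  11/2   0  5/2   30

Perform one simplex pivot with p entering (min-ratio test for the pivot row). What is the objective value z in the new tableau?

Ratio test on column p — row 1: 7/3 = 7/3; row 2: entry 0 ≤ 0. Minimum is 7/3 at row 1 (w1 leaves); pivot element 3.
Pivot on row 1; the obj-row RHS becomes 30 − (-6)·(7/3) = 44.

44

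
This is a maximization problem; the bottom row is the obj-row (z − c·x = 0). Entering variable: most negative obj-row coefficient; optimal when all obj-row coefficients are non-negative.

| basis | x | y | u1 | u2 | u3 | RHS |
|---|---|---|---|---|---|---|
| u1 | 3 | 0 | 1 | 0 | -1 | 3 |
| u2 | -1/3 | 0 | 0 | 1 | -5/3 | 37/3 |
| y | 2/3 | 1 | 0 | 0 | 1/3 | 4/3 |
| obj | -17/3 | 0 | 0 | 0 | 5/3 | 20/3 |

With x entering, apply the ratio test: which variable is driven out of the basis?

u1

Column x entries and ratios — u1: 3/3 = 1; u2: -1/3 ≤ 0, skip; y: (4/3)/(2/3) = 2.
Smallest ratio is 1 in the row of u1, so u1 leaves.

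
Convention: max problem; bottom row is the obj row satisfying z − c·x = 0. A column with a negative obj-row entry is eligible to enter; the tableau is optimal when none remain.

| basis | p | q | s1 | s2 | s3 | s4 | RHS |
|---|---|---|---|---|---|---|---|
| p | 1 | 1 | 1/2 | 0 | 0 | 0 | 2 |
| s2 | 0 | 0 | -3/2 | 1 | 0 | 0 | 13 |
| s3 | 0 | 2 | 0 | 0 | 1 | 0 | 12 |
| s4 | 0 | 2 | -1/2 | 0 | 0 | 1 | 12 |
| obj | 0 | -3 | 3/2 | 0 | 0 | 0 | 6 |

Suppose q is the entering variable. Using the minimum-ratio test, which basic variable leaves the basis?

p

Column q entries and ratios — p: 2/1 = 2; s2: 0 ≤ 0, skip; s3: 12/2 = 6; s4: 12/2 = 6.
Smallest ratio is 2 in the row of p, so p leaves.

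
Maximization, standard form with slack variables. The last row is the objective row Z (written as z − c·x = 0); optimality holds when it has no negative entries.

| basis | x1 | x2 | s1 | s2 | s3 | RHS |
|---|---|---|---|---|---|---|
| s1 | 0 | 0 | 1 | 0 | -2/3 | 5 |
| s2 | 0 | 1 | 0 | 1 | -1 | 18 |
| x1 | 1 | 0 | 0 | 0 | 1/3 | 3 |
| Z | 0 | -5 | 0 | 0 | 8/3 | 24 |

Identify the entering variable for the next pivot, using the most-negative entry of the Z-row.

Negative Z-row entries: x2: -5.
The most negative is -5 in column x2, so x2 enters.

x2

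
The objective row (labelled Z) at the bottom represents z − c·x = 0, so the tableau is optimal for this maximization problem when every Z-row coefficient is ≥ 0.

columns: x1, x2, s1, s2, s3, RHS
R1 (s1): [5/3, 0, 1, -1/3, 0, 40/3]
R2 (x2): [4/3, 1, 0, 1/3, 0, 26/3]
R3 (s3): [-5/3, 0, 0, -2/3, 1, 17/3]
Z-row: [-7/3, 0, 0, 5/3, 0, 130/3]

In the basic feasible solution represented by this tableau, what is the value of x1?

0

x1 is not in the basis, so in the current basic feasible solution x1 = 0.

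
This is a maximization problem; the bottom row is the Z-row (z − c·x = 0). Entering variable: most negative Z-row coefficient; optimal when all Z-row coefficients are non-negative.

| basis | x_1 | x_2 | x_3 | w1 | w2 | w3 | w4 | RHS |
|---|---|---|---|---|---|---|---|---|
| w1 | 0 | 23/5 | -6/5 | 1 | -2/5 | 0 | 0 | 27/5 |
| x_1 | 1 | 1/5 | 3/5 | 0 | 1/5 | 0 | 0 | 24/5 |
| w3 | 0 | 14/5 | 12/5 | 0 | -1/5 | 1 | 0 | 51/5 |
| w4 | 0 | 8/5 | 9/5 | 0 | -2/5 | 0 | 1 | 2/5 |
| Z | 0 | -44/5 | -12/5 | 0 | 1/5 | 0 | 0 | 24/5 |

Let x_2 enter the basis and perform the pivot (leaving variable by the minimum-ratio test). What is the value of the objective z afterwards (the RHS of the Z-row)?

7

Ratio test on column x_2 — row 1: (27/5)/(23/5) = 27/23; row 2: (24/5)/(1/5) = 24; row 3: (51/5)/(14/5) = 51/14; row 4: (2/5)/(8/5) = 1/4. Minimum is 1/4 at row 4 (w4 leaves); pivot element 8/5.
Pivot on row 4; the Z-row RHS becomes 24/5 − (-44/5)·(1/4) = 7.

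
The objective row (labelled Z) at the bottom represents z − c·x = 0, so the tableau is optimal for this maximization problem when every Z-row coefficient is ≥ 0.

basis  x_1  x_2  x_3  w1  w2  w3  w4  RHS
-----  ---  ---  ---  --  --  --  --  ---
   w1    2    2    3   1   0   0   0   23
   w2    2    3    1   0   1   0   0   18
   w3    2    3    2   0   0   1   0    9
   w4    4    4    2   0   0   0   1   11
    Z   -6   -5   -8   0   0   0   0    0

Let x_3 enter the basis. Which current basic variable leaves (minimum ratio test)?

w3

Column x_3 entries and ratios — w1: 23/3 = 23/3; w2: 18/1 = 18; w3: 9/2 = 9/2; w4: 11/2 = 11/2.
Smallest ratio is 9/2 in the row of w3, so w3 leaves.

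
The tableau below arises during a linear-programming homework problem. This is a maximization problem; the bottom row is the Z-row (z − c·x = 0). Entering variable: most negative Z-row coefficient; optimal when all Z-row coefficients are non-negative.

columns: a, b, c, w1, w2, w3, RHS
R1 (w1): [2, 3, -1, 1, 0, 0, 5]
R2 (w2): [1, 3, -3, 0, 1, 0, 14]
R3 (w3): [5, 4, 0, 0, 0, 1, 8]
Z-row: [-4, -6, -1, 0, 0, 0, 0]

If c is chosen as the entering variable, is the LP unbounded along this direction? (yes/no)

Every constraint-row entry in column c is ≤ 0, so increasing c is unbounded.

yes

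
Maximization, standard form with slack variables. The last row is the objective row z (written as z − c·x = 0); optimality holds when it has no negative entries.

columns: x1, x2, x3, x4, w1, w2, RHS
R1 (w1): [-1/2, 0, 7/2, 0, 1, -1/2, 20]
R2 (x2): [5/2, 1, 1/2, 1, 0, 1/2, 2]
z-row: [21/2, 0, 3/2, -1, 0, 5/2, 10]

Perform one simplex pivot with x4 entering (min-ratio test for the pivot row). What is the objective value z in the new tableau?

12

Ratio test on column x4 — row 1: entry 0 ≤ 0; row 2: 2/1 = 2. Minimum is 2 at row 2 (x2 leaves); pivot element 1.
Pivot on row 2; the z-row RHS becomes 10 − (-1)·2 = 12.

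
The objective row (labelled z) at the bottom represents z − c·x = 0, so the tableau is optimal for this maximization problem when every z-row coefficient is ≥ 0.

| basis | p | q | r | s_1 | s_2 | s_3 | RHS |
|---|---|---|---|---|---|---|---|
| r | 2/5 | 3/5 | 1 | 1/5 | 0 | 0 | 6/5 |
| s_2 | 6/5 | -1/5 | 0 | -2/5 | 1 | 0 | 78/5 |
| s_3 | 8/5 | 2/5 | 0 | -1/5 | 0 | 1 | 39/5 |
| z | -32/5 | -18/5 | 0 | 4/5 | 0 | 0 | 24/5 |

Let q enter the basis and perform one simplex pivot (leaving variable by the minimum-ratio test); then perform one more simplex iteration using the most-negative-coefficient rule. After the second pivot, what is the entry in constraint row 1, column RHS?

3

Ratio test on column q — row 1: (6/5)/(3/5) = 2; row 2: entry -1/5 ≤ 0; row 3: (39/5)/(2/5) = 39/2. Minimum is 2 at row 1 (r leaves); pivot element 3/5.
Divide row 1 by 3/5; eliminate column q from the other rows.
Second iteration: most negative z-row entry is -4 in column p, so p enters.
Ratio test on column p — row 1: 2/(2/3) = 3; row 2: 16/(4/3) = 12; row 3: 7/(4/3) = 21/4. Minimum is 3 at row 1 (q leaves); pivot element 2/3.
Divide row 1 by 2/3; eliminate column p from the other rows.
After both pivots, the entry at constraint row 1, column RHS is 3.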